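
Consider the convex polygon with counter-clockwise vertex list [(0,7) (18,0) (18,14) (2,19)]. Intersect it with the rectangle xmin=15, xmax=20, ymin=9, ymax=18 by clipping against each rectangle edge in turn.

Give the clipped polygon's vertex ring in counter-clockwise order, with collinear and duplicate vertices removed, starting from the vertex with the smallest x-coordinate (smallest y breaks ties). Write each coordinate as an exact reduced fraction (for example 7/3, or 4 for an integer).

1. After x ≥ 15: [(15,7/6) (18,0) (18,14) (15,239/16)]
2. After x ≤ 20: [(15,7/6) (18,0) (18,14) (15,239/16)]
3. After y ≥ 9: [(15,9) (18,9) (18,14) (15,239/16)]
4. After y ≤ 18: [(15,9) (18,9) (18,14) (15,239/16)]
5. Canonical ring: [(15,9) (18,9) (18,14) (15,239/16)]

Clipped polygon: [(15,9) (18,9) (18,14) (15,239/16)]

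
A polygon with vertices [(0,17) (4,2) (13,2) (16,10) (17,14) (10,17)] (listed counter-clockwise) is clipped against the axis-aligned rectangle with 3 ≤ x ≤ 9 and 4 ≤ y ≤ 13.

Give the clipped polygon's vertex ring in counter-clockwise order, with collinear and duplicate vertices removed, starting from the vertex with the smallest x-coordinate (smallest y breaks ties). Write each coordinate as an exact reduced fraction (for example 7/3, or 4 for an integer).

1. After x ≥ 3: [(3,17) (3,23/4) (4,2) (13,2) (16,10) (17,14) (10,17)]
2. After x ≤ 9: [(9,17) (3,17) (3,23/4) (4,2) (9,2)]
3. After y ≥ 4: [(9,4) (9,17) (3,17) (3,23/4) (52/15,4)]
4. After y ≤ 13: [(9,4) (9,13) (3,13) (3,23/4) (52/15,4)]
5. Canonical ring: [(3,23/4) (52/15,4) (9,4) (9,13) (3,13)]

Clipped polygon: [(3,23/4) (52/15,4) (9,4) (9,13) (3,13)]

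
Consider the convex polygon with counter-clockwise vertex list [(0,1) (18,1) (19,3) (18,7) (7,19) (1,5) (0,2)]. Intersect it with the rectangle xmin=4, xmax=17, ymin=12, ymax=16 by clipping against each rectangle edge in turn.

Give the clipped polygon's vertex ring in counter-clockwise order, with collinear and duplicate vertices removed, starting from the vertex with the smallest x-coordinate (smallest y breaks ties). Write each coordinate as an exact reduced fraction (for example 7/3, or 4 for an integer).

1. After x ≥ 4: [(4,1) (18,1) (19,3) (18,7) (7,19) (4,12)]
2. After x ≤ 17: [(4,1) (17,1) (17,89/11) (7,19) (4,12)]
3. After y ≥ 12: [(4,12) (161/12,12) (7,19) (4,12)]
4. After y ≤ 16: [(4,12) (161/12,12) (39/4,16) (40/7,16) (4,12)]
5. Canonical ring: [(4,12) (161/12,12) (39/4,16) (40/7,16)]

Clipped polygon: [(4,12) (161/12,12) (39/4,16) (40/7,16)]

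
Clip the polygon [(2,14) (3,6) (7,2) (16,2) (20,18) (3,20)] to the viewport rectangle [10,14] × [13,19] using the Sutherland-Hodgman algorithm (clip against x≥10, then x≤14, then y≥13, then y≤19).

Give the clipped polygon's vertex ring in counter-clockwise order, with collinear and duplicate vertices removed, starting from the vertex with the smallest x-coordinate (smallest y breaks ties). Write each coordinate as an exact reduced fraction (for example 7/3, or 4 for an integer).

Clipped polygon: [(10,13) (14,13) (14,318/17) (23/2,19) (10,19)]

1. After x ≥ 10: [(10,2) (16,2) (20,18) (10,326/17)]
2. After x ≤ 14: [(10,2) (14,2) (14,318/17) (10,326/17)]
3. After y ≥ 13: [(10,13) (14,13) (14,318/17) (10,326/17)]
4. After y ≤ 19: [(10,19) (10,13) (14,13) (14,318/17) (23/2,19)]
5. Canonical ring: [(10,13) (14,13) (14,318/17) (23/2,19) (10,19)]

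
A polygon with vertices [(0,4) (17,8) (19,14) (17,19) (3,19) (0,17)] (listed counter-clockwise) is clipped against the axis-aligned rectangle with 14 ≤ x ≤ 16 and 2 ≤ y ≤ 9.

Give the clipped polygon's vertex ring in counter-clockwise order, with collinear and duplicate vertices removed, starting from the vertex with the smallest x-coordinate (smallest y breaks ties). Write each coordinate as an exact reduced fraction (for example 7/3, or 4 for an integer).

Clipped polygon: [(14,124/17) (16,132/17) (16,9) (14,9)]

1. After x ≥ 14: [(14,124/17) (17,8) (19,14) (17,19) (14,19)]
2. After x ≤ 16: [(14,124/17) (16,132/17) (16,19) (14,19)]
3. After y ≥ 2: [(14,124/17) (16,132/17) (16,19) (14,19)]
4. After y ≤ 9: [(14,9) (14,124/17) (16,132/17) (16,9)]
5. Canonical ring: [(14,124/17) (16,132/17) (16,9) (14,9)]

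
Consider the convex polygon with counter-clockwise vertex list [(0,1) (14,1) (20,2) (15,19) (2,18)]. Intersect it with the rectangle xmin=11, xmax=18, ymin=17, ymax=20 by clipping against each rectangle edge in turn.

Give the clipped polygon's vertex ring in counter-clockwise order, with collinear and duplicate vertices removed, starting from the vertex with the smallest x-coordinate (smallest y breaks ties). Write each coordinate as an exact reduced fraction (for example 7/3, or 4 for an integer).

1. After x ≥ 11: [(11,1) (14,1) (20,2) (15,19) (11,243/13)]
2. After x ≤ 18: [(11,1) (14,1) (18,5/3) (18,44/5) (15,19) (11,243/13)]
3. After y ≥ 17: [(11,17) (265/17,17) (15,19) (11,243/13)]
4. After y ≤ 20: [(11,17) (265/17,17) (15,19) (11,243/13)]
5. Canonical ring: [(11,17) (265/17,17) (15,19) (11,243/13)]

Clipped polygon: [(11,17) (265/17,17) (15,19) (11,243/13)]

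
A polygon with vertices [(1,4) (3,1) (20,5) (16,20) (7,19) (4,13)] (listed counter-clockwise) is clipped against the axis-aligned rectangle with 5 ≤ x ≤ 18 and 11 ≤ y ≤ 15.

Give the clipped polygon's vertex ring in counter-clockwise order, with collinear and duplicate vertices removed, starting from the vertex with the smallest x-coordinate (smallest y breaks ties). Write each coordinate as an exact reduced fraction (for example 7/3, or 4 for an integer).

1. After x ≥ 5: [(5,25/17) (20,5) (16,20) (7,19) (5,15)]
2. After x ≤ 18: [(5,25/17) (18,77/17) (18,25/2) (16,20) (7,19) (5,15)]
3. After y ≥ 11: [(5,11) (18,11) (18,25/2) (16,20) (7,19) (5,15)]
4. After y ≤ 15: [(5,11) (18,11) (18,25/2) (52/3,15) (5,15) (5,15)]
5. Canonical ring: [(5,11) (18,11) (18,25/2) (52/3,15) (5,15)]

Clipped polygon: [(5,11) (18,11) (18,25/2) (52/3,15) (5,15)]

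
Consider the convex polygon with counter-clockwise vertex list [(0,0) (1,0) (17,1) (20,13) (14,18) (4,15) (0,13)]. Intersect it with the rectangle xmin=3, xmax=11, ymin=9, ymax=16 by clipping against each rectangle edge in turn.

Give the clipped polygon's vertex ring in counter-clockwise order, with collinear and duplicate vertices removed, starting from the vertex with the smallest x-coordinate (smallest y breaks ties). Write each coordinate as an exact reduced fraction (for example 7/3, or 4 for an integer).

Clipped polygon: [(3,9) (11,9) (11,16) (22/3,16) (4,15) (3,29/2)]

1. After x ≥ 3: [(3,1/8) (17,1) (20,13) (14,18) (4,15) (3,29/2)]
2. After x ≤ 11: [(3,1/8) (11,5/8) (11,171/10) (4,15) (3,29/2)]
3. After y ≥ 9: [(3,9) (11,9) (11,171/10) (4,15) (3,29/2)]
4. After y ≤ 16: [(3,9) (11,9) (11,16) (22/3,16) (4,15) (3,29/2)]
5. Canonical ring: [(3,9) (11,9) (11,16) (22/3,16) (4,15) (3,29/2)]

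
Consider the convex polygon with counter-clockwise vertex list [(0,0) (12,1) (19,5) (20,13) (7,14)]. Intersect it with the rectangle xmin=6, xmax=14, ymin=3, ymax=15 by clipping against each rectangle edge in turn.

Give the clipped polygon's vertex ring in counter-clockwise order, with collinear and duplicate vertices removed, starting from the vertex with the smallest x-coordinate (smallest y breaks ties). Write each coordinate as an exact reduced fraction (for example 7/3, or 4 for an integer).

1. After x ≥ 6: [(6,12) (6,1/2) (12,1) (19,5) (20,13) (7,14)]
2. After x ≤ 14: [(6,12) (6,1/2) (12,1) (14,15/7) (14,175/13) (7,14)]
3. After y ≥ 3: [(6,12) (6,3) (14,3) (14,175/13) (7,14)]
4. After y ≤ 15: [(6,12) (6,3) (14,3) (14,175/13) (7,14)]
5. Canonical ring: [(6,3) (14,3) (14,175/13) (7,14) (6,12)]

Clipped polygon: [(6,3) (14,3) (14,175/13) (7,14) (6,12)]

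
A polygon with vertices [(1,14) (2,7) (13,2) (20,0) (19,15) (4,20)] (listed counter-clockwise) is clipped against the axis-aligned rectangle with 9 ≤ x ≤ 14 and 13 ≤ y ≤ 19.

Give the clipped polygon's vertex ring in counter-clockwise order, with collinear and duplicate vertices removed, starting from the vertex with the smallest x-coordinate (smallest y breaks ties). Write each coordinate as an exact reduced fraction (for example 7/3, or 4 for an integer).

Clipped polygon: [(9,13) (14,13) (14,50/3) (9,55/3)]

1. After x ≥ 9: [(9,42/11) (13,2) (20,0) (19,15) (9,55/3)]
2. After x ≤ 14: [(9,42/11) (13,2) (14,12/7) (14,50/3) (9,55/3)]
3. After y ≥ 13: [(9,13) (14,13) (14,50/3) (9,55/3)]
4. After y ≤ 19: [(9,13) (14,13) (14,50/3) (9,55/3)]
5. Canonical ring: [(9,13) (14,13) (14,50/3) (9,55/3)]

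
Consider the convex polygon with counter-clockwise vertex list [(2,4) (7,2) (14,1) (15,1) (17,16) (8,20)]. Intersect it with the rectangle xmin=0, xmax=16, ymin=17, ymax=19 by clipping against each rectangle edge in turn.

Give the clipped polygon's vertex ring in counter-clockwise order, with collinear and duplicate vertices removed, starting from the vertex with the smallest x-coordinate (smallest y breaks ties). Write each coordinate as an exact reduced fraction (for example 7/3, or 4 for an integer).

Clipped polygon: [(55/8,17) (59/4,17) (41/4,19) (61/8,19)]

1. After x ≥ 0: [(2,4) (7,2) (14,1) (15,1) (17,16) (8,20)]
2. After x ≤ 16: [(2,4) (7,2) (14,1) (15,1) (16,17/2) (16,148/9) (8,20)]
3. After y ≥ 17: [(55/8,17) (59/4,17) (8,20)]
4. After y ≤ 19: [(61/8,19) (55/8,17) (59/4,17) (41/4,19)]
5. Canonical ring: [(55/8,17) (59/4,17) (41/4,19) (61/8,19)]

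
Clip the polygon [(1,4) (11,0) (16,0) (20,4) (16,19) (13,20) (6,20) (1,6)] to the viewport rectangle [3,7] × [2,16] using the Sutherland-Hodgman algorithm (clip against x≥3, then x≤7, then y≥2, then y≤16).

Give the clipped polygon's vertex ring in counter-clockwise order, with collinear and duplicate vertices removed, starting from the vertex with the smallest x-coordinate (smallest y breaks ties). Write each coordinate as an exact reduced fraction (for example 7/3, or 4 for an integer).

Clipped polygon: [(3,16/5) (6,2) (7,2) (7,16) (32/7,16) (3,58/5)]

1. After x ≥ 3: [(3,16/5) (11,0) (16,0) (20,4) (16,19) (13,20) (6,20) (3,58/5)]
2. After x ≤ 7: [(3,16/5) (7,8/5) (7,20) (6,20) (3,58/5)]
3. After y ≥ 2: [(3,16/5) (6,2) (7,2) (7,20) (6,20) (3,58/5)]
4. After y ≤ 16: [(3,16/5) (6,2) (7,2) (7,16) (32/7,16) (3,58/5)]
5. Canonical ring: [(3,16/5) (6,2) (7,2) (7,16) (32/7,16) (3,58/5)]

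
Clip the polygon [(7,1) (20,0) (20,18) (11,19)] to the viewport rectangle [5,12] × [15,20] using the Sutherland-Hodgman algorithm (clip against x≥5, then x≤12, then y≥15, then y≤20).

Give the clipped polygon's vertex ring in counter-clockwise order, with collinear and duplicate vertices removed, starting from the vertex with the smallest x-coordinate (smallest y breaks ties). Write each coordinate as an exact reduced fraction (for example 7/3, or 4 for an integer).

Clipped polygon: [(91/9,15) (12,15) (12,170/9) (11,19)]

1. After x ≥ 5: [(7,1) (20,0) (20,18) (11,19)]
2. After x ≤ 12: [(7,1) (12,8/13) (12,170/9) (11,19)]
3. After y ≥ 15: [(91/9,15) (12,15) (12,170/9) (11,19)]
4. After y ≤ 20: [(91/9,15) (12,15) (12,170/9) (11,19)]
5. Canonical ring: [(91/9,15) (12,15) (12,170/9) (11,19)]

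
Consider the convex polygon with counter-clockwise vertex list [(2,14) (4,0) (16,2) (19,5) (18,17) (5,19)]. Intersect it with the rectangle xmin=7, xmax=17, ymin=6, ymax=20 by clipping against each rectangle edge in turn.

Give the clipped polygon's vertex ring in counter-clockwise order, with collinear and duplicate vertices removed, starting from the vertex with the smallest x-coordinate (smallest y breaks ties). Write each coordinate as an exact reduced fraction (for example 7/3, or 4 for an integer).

Clipped polygon: [(7,6) (17,6) (17,223/13) (7,243/13)]

1. After x ≥ 7: [(7,1/2) (16,2) (19,5) (18,17) (7,243/13)]
2. After x ≤ 17: [(7,1/2) (16,2) (17,3) (17,223/13) (7,243/13)]
3. After y ≥ 6: [(7,6) (17,6) (17,223/13) (7,243/13)]
4. After y ≤ 20: [(7,6) (17,6) (17,223/13) (7,243/13)]
5. Canonical ring: [(7,6) (17,6) (17,223/13) (7,243/13)]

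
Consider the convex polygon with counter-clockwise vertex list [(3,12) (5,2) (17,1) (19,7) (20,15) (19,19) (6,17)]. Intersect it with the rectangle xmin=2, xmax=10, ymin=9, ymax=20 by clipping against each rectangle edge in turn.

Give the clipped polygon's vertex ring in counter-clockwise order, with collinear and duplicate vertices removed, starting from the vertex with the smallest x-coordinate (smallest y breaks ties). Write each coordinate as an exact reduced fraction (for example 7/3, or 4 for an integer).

1. After x ≥ 2: [(3,12) (5,2) (17,1) (19,7) (20,15) (19,19) (6,17)]
2. After x ≤ 10: [(3,12) (5,2) (10,19/12) (10,229/13) (6,17)]
3. After y ≥ 9: [(3,12) (18/5,9) (10,9) (10,229/13) (6,17)]
4. After y ≤ 20: [(3,12) (18/5,9) (10,9) (10,229/13) (6,17)]
5. Canonical ring: [(3,12) (18/5,9) (10,9) (10,229/13) (6,17)]

Clipped polygon: [(3,12) (18/5,9) (10,9) (10,229/13) (6,17)]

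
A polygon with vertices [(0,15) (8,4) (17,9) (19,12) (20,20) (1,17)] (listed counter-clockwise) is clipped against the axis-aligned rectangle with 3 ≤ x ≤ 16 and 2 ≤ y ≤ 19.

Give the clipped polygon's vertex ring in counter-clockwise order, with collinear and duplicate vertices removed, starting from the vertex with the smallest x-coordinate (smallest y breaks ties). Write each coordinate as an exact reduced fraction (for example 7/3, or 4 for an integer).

1. After x ≥ 3: [(3,87/8) (8,4) (17,9) (19,12) (20,20) (3,329/19)]
2. After x ≤ 16: [(3,87/8) (8,4) (16,76/9) (16,368/19) (3,329/19)]
3. After y ≥ 2: [(3,87/8) (8,4) (16,76/9) (16,368/19) (3,329/19)]
4. After y ≤ 19: [(3,87/8) (8,4) (16,76/9) (16,19) (41/3,19) (3,329/19)]
5. Canonical ring: [(3,87/8) (8,4) (16,76/9) (16,19) (41/3,19) (3,329/19)]

Clipped polygon: [(3,87/8) (8,4) (16,76/9) (16,19) (41/3,19) (3,329/19)]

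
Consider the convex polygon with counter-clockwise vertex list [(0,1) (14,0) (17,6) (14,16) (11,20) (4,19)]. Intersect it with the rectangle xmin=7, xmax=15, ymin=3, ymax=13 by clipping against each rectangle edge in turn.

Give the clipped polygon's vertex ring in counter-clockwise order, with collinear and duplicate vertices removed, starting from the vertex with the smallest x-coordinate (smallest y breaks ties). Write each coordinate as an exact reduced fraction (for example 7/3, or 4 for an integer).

Clipped polygon: [(7,3) (15,3) (15,38/3) (149/10,13) (7,13)]

1. After x ≥ 7: [(7,1/2) (14,0) (17,6) (14,16) (11,20) (7,136/7)]
2. After x ≤ 15: [(7,1/2) (14,0) (15,2) (15,38/3) (14,16) (11,20) (7,136/7)]
3. After y ≥ 3: [(7,3) (15,3) (15,38/3) (14,16) (11,20) (7,136/7)]
4. After y ≤ 13: [(7,13) (7,3) (15,3) (15,38/3) (149/10,13)]
5. Canonical ring: [(7,3) (15,3) (15,38/3) (149/10,13) (7,13)]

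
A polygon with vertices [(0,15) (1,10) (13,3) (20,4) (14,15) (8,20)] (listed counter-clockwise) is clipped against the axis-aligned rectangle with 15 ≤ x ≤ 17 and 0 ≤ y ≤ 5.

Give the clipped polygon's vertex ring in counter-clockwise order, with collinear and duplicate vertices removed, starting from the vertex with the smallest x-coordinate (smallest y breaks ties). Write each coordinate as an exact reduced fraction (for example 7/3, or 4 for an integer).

1. After x ≥ 15: [(15,23/7) (20,4) (15,79/6)]
2. After x ≤ 17: [(15,23/7) (17,25/7) (17,19/2) (15,79/6)]
3. After y ≥ 0: [(15,23/7) (17,25/7) (17,19/2) (15,79/6)]
4. After y ≤ 5: [(15,5) (15,23/7) (17,25/7) (17,5)]
5. Canonical ring: [(15,23/7) (17,25/7) (17,5) (15,5)]

Clipped polygon: [(15,23/7) (17,25/7) (17,5) (15,5)]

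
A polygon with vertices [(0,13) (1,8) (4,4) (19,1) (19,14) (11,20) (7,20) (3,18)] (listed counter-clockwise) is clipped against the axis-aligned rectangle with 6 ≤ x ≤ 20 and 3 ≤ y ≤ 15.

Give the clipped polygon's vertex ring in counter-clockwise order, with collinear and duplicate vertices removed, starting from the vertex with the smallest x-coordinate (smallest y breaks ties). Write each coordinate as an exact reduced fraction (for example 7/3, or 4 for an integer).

1. After x ≥ 6: [(6,18/5) (19,1) (19,14) (11,20) (7,20) (6,39/2)]
2. After x ≤ 20: [(6,18/5) (19,1) (19,14) (11,20) (7,20) (6,39/2)]
3. After y ≥ 3: [(6,18/5) (9,3) (19,3) (19,14) (11,20) (7,20) (6,39/2)]
4. After y ≤ 15: [(6,15) (6,18/5) (9,3) (19,3) (19,14) (53/3,15)]
5. Canonical ring: [(6,18/5) (9,3) (19,3) (19,14) (53/3,15) (6,15)]

Clipped polygon: [(6,18/5) (9,3) (19,3) (19,14) (53/3,15) (6,15)]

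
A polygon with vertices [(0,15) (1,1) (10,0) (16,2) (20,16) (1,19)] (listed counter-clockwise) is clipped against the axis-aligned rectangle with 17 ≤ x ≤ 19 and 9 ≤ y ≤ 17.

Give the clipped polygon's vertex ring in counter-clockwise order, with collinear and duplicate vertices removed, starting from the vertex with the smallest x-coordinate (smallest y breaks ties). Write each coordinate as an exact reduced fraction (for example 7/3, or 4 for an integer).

1. After x ≥ 17: [(17,11/2) (20,16) (17,313/19)]
2. After x ≤ 19: [(17,11/2) (19,25/2) (19,307/19) (17,313/19)]
3. After y ≥ 9: [(17,9) (18,9) (19,25/2) (19,307/19) (17,313/19)]
4. After y ≤ 17: [(17,9) (18,9) (19,25/2) (19,307/19) (17,313/19)]
5. Canonical ring: [(17,9) (18,9) (19,25/2) (19,307/19) (17,313/19)]

Clipped polygon: [(17,9) (18,9) (19,25/2) (19,307/19) (17,313/19)]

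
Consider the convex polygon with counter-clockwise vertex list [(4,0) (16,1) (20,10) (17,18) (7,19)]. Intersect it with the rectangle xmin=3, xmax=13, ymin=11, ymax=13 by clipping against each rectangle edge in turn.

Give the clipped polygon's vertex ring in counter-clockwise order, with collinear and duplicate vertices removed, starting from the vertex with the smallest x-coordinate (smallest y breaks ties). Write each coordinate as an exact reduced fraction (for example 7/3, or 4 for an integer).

Clipped polygon: [(109/19,11) (13,11) (13,13) (115/19,13)]

1. After x ≥ 3: [(4,0) (16,1) (20,10) (17,18) (7,19)]
2. After x ≤ 13: [(4,0) (13,3/4) (13,92/5) (7,19)]
3. After y ≥ 11: [(109/19,11) (13,11) (13,92/5) (7,19)]
4. After y ≤ 13: [(115/19,13) (109/19,11) (13,11) (13,13)]
5. Canonical ring: [(109/19,11) (13,11) (13,13) (115/19,13)]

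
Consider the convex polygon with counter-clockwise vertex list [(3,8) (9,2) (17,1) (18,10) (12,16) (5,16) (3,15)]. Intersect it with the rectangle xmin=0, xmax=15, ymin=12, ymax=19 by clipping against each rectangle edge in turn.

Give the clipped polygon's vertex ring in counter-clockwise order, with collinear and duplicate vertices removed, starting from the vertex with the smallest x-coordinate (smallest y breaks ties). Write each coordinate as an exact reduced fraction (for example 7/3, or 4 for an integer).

Clipped polygon: [(3,12) (15,12) (15,13) (12,16) (5,16) (3,15)]

1. After x ≥ 0: [(3,8) (9,2) (17,1) (18,10) (12,16) (5,16) (3,15)]
2. After x ≤ 15: [(3,8) (9,2) (15,5/4) (15,13) (12,16) (5,16) (3,15)]
3. After y ≥ 12: [(3,12) (15,12) (15,13) (12,16) (5,16) (3,15)]
4. After y ≤ 19: [(3,12) (15,12) (15,13) (12,16) (5,16) (3,15)]
5. Canonical ring: [(3,12) (15,12) (15,13) (12,16) (5,16) (3,15)]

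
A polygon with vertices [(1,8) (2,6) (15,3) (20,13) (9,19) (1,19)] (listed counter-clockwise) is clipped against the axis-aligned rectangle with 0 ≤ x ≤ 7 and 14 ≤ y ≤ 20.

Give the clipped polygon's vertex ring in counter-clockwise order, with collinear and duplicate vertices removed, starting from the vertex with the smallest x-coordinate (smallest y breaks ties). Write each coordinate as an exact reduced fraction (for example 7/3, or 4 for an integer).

Clipped polygon: [(1,14) (7,14) (7,19) (1,19)]

1. After x ≥ 0: [(1,8) (2,6) (15,3) (20,13) (9,19) (1,19)]
2. After x ≤ 7: [(1,8) (2,6) (7,63/13) (7,19) (1,19)]
3. After y ≥ 14: [(1,14) (7,14) (7,19) (1,19)]
4. After y ≤ 20: [(1,14) (7,14) (7,19) (1,19)]
5. Canonical ring: [(1,14) (7,14) (7,19) (1,19)]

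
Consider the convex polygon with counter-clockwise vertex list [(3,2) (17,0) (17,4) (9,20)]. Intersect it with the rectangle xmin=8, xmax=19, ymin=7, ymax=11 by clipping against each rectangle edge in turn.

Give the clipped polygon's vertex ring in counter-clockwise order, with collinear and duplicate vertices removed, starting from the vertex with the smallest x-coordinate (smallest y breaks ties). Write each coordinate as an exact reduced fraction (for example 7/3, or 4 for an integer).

Clipped polygon: [(8,7) (31/2,7) (27/2,11) (8,11)]

1. After x ≥ 8: [(8,17) (8,9/7) (17,0) (17,4) (9,20)]
2. After x ≤ 19: [(8,17) (8,9/7) (17,0) (17,4) (9,20)]
3. After y ≥ 7: [(8,17) (8,7) (31/2,7) (9,20)]
4. After y ≤ 11: [(8,11) (8,7) (31/2,7) (27/2,11)]
5. Canonical ring: [(8,7) (31/2,7) (27/2,11) (8,11)]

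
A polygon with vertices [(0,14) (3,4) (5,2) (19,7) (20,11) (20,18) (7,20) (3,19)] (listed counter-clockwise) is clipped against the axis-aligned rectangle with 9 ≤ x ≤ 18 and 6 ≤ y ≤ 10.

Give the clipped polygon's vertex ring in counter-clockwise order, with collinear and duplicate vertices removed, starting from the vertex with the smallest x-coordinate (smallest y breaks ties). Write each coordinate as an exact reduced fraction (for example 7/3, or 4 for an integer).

Clipped polygon: [(9,6) (81/5,6) (18,93/14) (18,10) (9,10)]

1. After x ≥ 9: [(9,24/7) (19,7) (20,11) (20,18) (9,256/13)]
2. After x ≤ 18: [(9,24/7) (18,93/14) (18,238/13) (9,256/13)]
3. After y ≥ 6: [(9,6) (81/5,6) (18,93/14) (18,238/13) (9,256/13)]
4. After y ≤ 10: [(9,10) (9,6) (81/5,6) (18,93/14) (18,10)]
5. Canonical ring: [(9,6) (81/5,6) (18,93/14) (18,10) (9,10)]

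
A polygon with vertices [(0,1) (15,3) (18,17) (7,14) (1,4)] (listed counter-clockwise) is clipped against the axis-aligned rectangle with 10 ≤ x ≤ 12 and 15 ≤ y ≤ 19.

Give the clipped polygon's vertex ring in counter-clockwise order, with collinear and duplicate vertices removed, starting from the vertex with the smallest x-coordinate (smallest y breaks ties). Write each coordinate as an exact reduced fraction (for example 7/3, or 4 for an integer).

Clipped polygon: [(32/3,15) (12,15) (12,169/11)]

1. After x ≥ 10: [(10,7/3) (15,3) (18,17) (10,163/11)]
2. After x ≤ 12: [(10,7/3) (12,13/5) (12,169/11) (10,163/11)]
3. After y ≥ 15: [(12,15) (12,169/11) (32/3,15)]
4. After y ≤ 19: [(12,15) (12,169/11) (32/3,15)]
5. Canonical ring: [(32/3,15) (12,15) (12,169/11)]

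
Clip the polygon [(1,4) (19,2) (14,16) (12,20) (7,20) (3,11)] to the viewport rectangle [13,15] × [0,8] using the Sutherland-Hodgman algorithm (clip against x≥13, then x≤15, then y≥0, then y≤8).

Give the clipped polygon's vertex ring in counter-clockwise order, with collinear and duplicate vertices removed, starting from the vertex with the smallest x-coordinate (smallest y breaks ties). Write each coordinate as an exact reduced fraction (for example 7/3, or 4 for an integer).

Clipped polygon: [(13,8/3) (15,22/9) (15,8) (13,8)]

1. After x ≥ 13: [(13,8/3) (19,2) (14,16) (13,18)]
2. After x ≤ 15: [(13,8/3) (15,22/9) (15,66/5) (14,16) (13,18)]
3. After y ≥ 0: [(13,8/3) (15,22/9) (15,66/5) (14,16) (13,18)]
4. After y ≤ 8: [(13,8) (13,8/3) (15,22/9) (15,8)]
5. Canonical ring: [(13,8/3) (15,22/9) (15,8) (13,8)]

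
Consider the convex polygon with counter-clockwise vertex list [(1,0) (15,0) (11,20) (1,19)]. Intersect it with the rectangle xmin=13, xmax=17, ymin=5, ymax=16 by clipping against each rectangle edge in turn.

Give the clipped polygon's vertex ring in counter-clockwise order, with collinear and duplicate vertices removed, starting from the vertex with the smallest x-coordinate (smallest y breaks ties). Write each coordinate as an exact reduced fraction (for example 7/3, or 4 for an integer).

Clipped polygon: [(13,5) (14,5) (13,10)]

1. After x ≥ 13: [(13,0) (15,0) (13,10)]
2. After x ≤ 17: [(13,0) (15,0) (13,10)]
3. After y ≥ 5: [(13,5) (14,5) (13,10)]
4. After y ≤ 16: [(13,5) (14,5) (13,10)]
5. Canonical ring: [(13,5) (14,5) (13,10)]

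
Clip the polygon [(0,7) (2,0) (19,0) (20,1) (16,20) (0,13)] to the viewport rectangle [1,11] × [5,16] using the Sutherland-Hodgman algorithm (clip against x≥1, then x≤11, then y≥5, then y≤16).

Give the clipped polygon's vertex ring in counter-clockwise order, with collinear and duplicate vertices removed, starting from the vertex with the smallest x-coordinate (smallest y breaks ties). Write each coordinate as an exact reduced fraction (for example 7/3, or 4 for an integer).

1. After x ≥ 1: [(1,7/2) (2,0) (19,0) (20,1) (16,20) (1,215/16)]
2. After x ≤ 11: [(1,7/2) (2,0) (11,0) (11,285/16) (1,215/16)]
3. After y ≥ 5: [(1,5) (11,5) (11,285/16) (1,215/16)]
4. After y ≤ 16: [(1,5) (11,5) (11,16) (48/7,16) (1,215/16)]
5. Canonical ring: [(1,5) (11,5) (11,16) (48/7,16) (1,215/16)]

Clipped polygon: [(1,5) (11,5) (11,16) (48/7,16) (1,215/16)]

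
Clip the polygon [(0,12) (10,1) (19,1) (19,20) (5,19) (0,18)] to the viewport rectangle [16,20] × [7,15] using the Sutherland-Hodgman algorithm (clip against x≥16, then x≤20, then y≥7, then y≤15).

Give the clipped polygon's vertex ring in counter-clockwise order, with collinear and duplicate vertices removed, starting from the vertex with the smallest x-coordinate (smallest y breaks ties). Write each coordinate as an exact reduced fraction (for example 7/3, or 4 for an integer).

1. After x ≥ 16: [(16,1) (19,1) (19,20) (16,277/14)]
2. After x ≤ 20: [(16,1) (19,1) (19,20) (16,277/14)]
3. After y ≥ 7: [(16,7) (19,7) (19,20) (16,277/14)]
4. After y ≤ 15: [(16,15) (16,7) (19,7) (19,15)]
5. Canonical ring: [(16,7) (19,7) (19,15) (16,15)]

Clipped polygon: [(16,7) (19,7) (19,15) (16,15)]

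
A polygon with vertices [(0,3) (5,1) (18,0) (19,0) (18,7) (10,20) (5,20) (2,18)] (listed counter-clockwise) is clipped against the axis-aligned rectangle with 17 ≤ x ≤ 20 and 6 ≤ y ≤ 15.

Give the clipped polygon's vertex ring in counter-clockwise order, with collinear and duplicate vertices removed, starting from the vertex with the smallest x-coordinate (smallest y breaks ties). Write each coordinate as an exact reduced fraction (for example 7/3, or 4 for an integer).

1. After x ≥ 17: [(17,1/13) (18,0) (19,0) (18,7) (17,69/8)]
2. After x ≤ 20: [(17,1/13) (18,0) (19,0) (18,7) (17,69/8)]
3. After y ≥ 6: [(17,6) (127/7,6) (18,7) (17,69/8)]
4. After y ≤ 15: [(17,6) (127/7,6) (18,7) (17,69/8)]
5. Canonical ring: [(17,6) (127/7,6) (18,7) (17,69/8)]

Clipped polygon: [(17,6) (127/7,6) (18,7) (17,69/8)]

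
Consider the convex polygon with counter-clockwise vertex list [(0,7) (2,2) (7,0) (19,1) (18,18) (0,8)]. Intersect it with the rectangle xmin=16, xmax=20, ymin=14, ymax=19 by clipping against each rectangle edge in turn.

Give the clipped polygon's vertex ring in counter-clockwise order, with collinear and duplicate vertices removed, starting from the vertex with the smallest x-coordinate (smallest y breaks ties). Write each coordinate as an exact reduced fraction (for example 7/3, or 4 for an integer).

Clipped polygon: [(16,14) (310/17,14) (18,18) (16,152/9)]

1. After x ≥ 16: [(16,3/4) (19,1) (18,18) (16,152/9)]
2. After x ≤ 20: [(16,3/4) (19,1) (18,18) (16,152/9)]
3. After y ≥ 14: [(16,14) (310/17,14) (18,18) (16,152/9)]
4. After y ≤ 19: [(16,14) (310/17,14) (18,18) (16,152/9)]
5. Canonical ring: [(16,14) (310/17,14) (18,18) (16,152/9)]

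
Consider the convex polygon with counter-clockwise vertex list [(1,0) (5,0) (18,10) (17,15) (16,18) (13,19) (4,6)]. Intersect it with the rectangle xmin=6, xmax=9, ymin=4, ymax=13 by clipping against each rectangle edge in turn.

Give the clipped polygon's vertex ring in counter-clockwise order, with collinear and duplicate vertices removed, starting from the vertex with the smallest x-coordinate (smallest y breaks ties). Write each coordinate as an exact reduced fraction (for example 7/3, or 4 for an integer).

1. After x ≥ 6: [(6,10/13) (18,10) (17,15) (16,18) (13,19) (6,80/9)]
2. After x ≤ 9: [(6,10/13) (9,40/13) (9,119/9) (6,80/9)]
3. After y ≥ 4: [(6,4) (9,4) (9,119/9) (6,80/9)]
4. After y ≤ 13: [(6,4) (9,4) (9,13) (115/13,13) (6,80/9)]
5. Canonical ring: [(6,4) (9,4) (9,13) (115/13,13) (6,80/9)]

Clipped polygon: [(6,4) (9,4) (9,13) (115/13,13) (6,80/9)]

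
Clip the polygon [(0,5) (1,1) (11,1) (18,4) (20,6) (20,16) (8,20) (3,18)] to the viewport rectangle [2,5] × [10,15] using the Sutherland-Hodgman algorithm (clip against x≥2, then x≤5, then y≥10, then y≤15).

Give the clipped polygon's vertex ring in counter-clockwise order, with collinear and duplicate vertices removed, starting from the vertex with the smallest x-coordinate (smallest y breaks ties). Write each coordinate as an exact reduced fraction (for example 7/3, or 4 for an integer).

Clipped polygon: [(2,10) (5,10) (5,15) (30/13,15) (2,41/3)]

1. After x ≥ 2: [(2,41/3) (2,1) (11,1) (18,4) (20,6) (20,16) (8,20) (3,18)]
2. After x ≤ 5: [(2,41/3) (2,1) (5,1) (5,94/5) (3,18)]
3. After y ≥ 10: [(2,41/3) (2,10) (5,10) (5,94/5) (3,18)]
4. After y ≤ 15: [(30/13,15) (2,41/3) (2,10) (5,10) (5,15)]
5. Canonical ring: [(2,10) (5,10) (5,15) (30/13,15) (2,41/3)]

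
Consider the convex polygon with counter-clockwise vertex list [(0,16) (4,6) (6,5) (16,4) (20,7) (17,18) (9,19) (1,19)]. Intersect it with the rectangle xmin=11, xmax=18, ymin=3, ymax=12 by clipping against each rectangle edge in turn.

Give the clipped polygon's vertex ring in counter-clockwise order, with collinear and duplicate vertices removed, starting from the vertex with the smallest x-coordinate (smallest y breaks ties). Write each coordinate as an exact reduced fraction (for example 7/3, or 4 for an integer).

Clipped polygon: [(11,9/2) (16,4) (18,11/2) (18,12) (11,12)]

1. After x ≥ 11: [(11,9/2) (16,4) (20,7) (17,18) (11,75/4)]
2. After x ≤ 18: [(11,9/2) (16,4) (18,11/2) (18,43/3) (17,18) (11,75/4)]
3. After y ≥ 3: [(11,9/2) (16,4) (18,11/2) (18,43/3) (17,18) (11,75/4)]
4. After y ≤ 12: [(11,12) (11,9/2) (16,4) (18,11/2) (18,12)]
5. Canonical ring: [(11,9/2) (16,4) (18,11/2) (18,12) (11,12)]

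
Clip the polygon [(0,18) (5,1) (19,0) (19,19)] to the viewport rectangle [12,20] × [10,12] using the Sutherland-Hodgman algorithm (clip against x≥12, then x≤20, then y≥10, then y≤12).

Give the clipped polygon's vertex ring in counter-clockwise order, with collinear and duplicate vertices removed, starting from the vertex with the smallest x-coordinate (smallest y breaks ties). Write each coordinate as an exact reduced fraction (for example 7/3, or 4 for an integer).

1. After x ≥ 12: [(12,354/19) (12,1/2) (19,0) (19,19)]
2. After x ≤ 20: [(12,354/19) (12,1/2) (19,0) (19,19)]
3. After y ≥ 10: [(12,354/19) (12,10) (19,10) (19,19)]
4. After y ≤ 12: [(12,12) (12,10) (19,10) (19,12)]
5. Canonical ring: [(12,10) (19,10) (19,12) (12,12)]

Clipped polygon: [(12,10) (19,10) (19,12) (12,12)]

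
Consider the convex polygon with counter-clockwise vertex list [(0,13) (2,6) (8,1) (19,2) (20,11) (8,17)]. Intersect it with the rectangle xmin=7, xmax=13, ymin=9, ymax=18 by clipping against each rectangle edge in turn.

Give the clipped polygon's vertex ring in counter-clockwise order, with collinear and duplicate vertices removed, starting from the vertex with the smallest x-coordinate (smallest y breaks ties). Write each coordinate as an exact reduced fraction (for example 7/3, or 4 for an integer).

1. After x ≥ 7: [(7,33/2) (7,11/6) (8,1) (19,2) (20,11) (8,17)]
2. After x ≤ 13: [(7,33/2) (7,11/6) (8,1) (13,16/11) (13,29/2) (8,17)]
3. After y ≥ 9: [(7,33/2) (7,9) (13,9) (13,29/2) (8,17)]
4. After y ≤ 18: [(7,33/2) (7,9) (13,9) (13,29/2) (8,17)]
5. Canonical ring: [(7,9) (13,9) (13,29/2) (8,17) (7,33/2)]

Clipped polygon: [(7,9) (13,9) (13,29/2) (8,17) (7,33/2)]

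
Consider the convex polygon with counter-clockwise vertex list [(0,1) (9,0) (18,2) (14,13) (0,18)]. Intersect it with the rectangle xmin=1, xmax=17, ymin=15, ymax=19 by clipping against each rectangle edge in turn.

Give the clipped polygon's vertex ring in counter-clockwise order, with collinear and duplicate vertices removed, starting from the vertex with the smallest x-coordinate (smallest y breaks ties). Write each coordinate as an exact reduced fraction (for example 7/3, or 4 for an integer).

Clipped polygon: [(1,15) (42/5,15) (1,247/14)]

1. After x ≥ 1: [(1,8/9) (9,0) (18,2) (14,13) (1,247/14)]
2. After x ≤ 17: [(1,8/9) (9,0) (17,16/9) (17,19/4) (14,13) (1,247/14)]
3. After y ≥ 15: [(1,15) (42/5,15) (1,247/14)]
4. After y ≤ 19: [(1,15) (42/5,15) (1,247/14)]
5. Canonical ring: [(1,15) (42/5,15) (1,247/14)]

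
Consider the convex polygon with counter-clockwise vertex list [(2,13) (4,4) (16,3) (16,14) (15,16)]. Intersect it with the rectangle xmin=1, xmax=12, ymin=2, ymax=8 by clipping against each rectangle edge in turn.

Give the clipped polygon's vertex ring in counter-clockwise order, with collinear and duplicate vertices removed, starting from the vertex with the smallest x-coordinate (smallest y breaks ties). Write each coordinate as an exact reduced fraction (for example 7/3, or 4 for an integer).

Clipped polygon: [(28/9,8) (4,4) (12,10/3) (12,8)]

1. After x ≥ 1: [(2,13) (4,4) (16,3) (16,14) (15,16)]
2. After x ≤ 12: [(12,199/13) (2,13) (4,4) (12,10/3)]
3. After y ≥ 2: [(12,199/13) (2,13) (4,4) (12,10/3)]
4. After y ≤ 8: [(12,8) (28/9,8) (4,4) (12,10/3)]
5. Canonical ring: [(28/9,8) (4,4) (12,10/3) (12,8)]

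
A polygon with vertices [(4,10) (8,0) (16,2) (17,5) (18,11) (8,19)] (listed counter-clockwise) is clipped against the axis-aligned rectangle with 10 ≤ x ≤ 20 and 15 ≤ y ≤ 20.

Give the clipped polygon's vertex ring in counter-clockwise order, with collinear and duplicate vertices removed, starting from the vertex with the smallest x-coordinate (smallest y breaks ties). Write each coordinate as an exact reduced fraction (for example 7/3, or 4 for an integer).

1. After x ≥ 10: [(10,1/2) (16,2) (17,5) (18,11) (10,87/5)]
2. After x ≤ 20: [(10,1/2) (16,2) (17,5) (18,11) (10,87/5)]
3. After y ≥ 15: [(10,15) (13,15) (10,87/5)]
4. After y ≤ 20: [(10,15) (13,15) (10,87/5)]
5. Canonical ring: [(10,15) (13,15) (10,87/5)]

Clipped polygon: [(10,15) (13,15) (10,87/5)]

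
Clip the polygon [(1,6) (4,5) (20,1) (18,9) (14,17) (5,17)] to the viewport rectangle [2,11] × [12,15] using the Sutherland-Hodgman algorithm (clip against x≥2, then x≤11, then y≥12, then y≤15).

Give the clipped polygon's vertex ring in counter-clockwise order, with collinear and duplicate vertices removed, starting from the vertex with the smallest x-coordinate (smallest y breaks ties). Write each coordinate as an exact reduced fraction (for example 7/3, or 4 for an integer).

Clipped polygon: [(35/11,12) (11,12) (11,15) (47/11,15)]

1. After x ≥ 2: [(2,35/4) (2,17/3) (4,5) (20,1) (18,9) (14,17) (5,17)]
2. After x ≤ 11: [(2,35/4) (2,17/3) (4,5) (11,13/4) (11,17) (5,17)]
3. After y ≥ 12: [(35/11,12) (11,12) (11,17) (5,17)]
4. After y ≤ 15: [(47/11,15) (35/11,12) (11,12) (11,15)]
5. Canonical ring: [(35/11,12) (11,12) (11,15) (47/11,15)]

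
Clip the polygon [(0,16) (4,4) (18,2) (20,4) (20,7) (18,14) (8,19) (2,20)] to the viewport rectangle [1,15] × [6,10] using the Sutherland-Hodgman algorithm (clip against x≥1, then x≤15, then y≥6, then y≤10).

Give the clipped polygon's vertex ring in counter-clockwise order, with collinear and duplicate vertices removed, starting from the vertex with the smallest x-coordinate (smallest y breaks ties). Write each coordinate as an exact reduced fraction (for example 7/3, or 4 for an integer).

1. After x ≥ 1: [(1,18) (1,13) (4,4) (18,2) (20,4) (20,7) (18,14) (8,19) (2,20)]
2. After x ≤ 15: [(1,18) (1,13) (4,4) (15,17/7) (15,31/2) (8,19) (2,20)]
3. After y ≥ 6: [(1,18) (1,13) (10/3,6) (15,6) (15,31/2) (8,19) (2,20)]
4. After y ≤ 10: [(2,10) (10/3,6) (15,6) (15,10)]
5. Canonical ring: [(2,10) (10/3,6) (15,6) (15,10)]

Clipped polygon: [(2,10) (10/3,6) (15,6) (15,10)]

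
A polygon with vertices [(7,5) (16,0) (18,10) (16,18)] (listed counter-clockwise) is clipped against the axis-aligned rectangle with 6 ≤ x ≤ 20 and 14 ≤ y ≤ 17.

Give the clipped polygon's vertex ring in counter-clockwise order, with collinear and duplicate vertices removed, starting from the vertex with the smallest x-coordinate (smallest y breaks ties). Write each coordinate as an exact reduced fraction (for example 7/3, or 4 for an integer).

Clipped polygon: [(172/13,14) (17,14) (65/4,17) (199/13,17)]

1. After x ≥ 6: [(7,5) (16,0) (18,10) (16,18)]
2. After x ≤ 20: [(7,5) (16,0) (18,10) (16,18)]
3. After y ≥ 14: [(172/13,14) (17,14) (16,18)]
4. After y ≤ 17: [(199/13,17) (172/13,14) (17,14) (65/4,17)]
5. Canonical ring: [(172/13,14) (17,14) (65/4,17) (199/13,17)]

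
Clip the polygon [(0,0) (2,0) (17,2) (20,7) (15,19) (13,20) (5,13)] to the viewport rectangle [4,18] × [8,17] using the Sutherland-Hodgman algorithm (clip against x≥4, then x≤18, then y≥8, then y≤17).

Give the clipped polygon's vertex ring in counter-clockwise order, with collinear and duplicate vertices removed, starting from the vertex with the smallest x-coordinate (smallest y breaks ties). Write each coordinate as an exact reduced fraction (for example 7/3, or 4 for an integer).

Clipped polygon: [(4,8) (18,8) (18,59/5) (95/6,17) (67/7,17) (5,13) (4,52/5)]

1. After x ≥ 4: [(4,52/5) (4,4/15) (17,2) (20,7) (15,19) (13,20) (5,13)]
2. After x ≤ 18: [(4,52/5) (4,4/15) (17,2) (18,11/3) (18,59/5) (15,19) (13,20) (5,13)]
3. After y ≥ 8: [(4,52/5) (4,8) (18,8) (18,59/5) (15,19) (13,20) (5,13)]
4. After y ≤ 17: [(4,52/5) (4,8) (18,8) (18,59/5) (95/6,17) (67/7,17) (5,13)]
5. Canonical ring: [(4,8) (18,8) (18,59/5) (95/6,17) (67/7,17) (5,13) (4,52/5)]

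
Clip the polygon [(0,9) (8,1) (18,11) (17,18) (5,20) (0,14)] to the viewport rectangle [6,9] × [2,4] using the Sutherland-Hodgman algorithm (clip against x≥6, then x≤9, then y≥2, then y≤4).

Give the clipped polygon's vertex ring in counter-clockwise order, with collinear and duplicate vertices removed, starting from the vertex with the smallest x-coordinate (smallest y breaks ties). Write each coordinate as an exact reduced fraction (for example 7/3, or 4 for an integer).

1. After x ≥ 6: [(6,3) (8,1) (18,11) (17,18) (6,119/6)]
2. After x ≤ 9: [(6,3) (8,1) (9,2) (9,58/3) (6,119/6)]
3. After y ≥ 2: [(6,3) (7,2) (9,2) (9,2) (9,58/3) (6,119/6)]
4. After y ≤ 4: [(6,4) (6,3) (7,2) (9,2) (9,2) (9,4)]
5. Canonical ring: [(6,3) (7,2) (9,2) (9,4) (6,4)]

Clipped polygon: [(6,3) (7,2) (9,2) (9,4) (6,4)]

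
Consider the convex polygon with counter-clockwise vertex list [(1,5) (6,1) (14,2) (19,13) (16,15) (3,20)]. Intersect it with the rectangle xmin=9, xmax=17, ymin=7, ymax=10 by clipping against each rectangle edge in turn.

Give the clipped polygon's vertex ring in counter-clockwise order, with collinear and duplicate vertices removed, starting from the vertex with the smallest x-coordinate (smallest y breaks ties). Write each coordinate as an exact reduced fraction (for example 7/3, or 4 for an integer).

1. After x ≥ 9: [(9,11/8) (14,2) (19,13) (16,15) (9,230/13)]
2. After x ≤ 17: [(9,11/8) (14,2) (17,43/5) (17,43/3) (16,15) (9,230/13)]
3. After y ≥ 7: [(9,7) (179/11,7) (17,43/5) (17,43/3) (16,15) (9,230/13)]
4. After y ≤ 10: [(9,10) (9,7) (179/11,7) (17,43/5) (17,10)]
5. Canonical ring: [(9,7) (179/11,7) (17,43/5) (17,10) (9,10)]

Clipped polygon: [(9,7) (179/11,7) (17,43/5) (17,10) (9,10)]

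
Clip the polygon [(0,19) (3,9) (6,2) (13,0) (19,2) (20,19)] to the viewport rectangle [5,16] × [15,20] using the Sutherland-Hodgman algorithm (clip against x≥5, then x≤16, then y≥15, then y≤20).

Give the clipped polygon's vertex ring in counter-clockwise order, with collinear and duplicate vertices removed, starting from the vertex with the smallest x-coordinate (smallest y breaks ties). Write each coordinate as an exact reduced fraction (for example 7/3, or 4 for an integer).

Clipped polygon: [(5,15) (16,15) (16,19) (5,19)]

1. After x ≥ 5: [(5,19) (5,13/3) (6,2) (13,0) (19,2) (20,19)]
2. After x ≤ 16: [(16,19) (5,19) (5,13/3) (6,2) (13,0) (16,1)]
3. After y ≥ 15: [(16,15) (16,19) (5,19) (5,15)]
4. After y ≤ 20: [(16,15) (16,19) (5,19) (5,15)]
5. Canonical ring: [(5,15) (16,15) (16,19) (5,19)]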